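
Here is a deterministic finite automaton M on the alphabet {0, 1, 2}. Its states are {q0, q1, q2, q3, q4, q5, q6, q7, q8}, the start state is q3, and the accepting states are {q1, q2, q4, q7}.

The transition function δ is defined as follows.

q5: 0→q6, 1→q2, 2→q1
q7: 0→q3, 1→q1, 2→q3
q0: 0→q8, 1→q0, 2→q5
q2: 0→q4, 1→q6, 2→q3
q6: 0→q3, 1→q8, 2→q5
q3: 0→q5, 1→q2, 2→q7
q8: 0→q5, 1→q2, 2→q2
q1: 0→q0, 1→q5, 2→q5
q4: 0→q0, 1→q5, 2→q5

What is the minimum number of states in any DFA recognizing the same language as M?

8

All states are reachable from the start state.
Start with accepting vs non-accepting: {q1,q2,q4,q7} | {q0,q3,q5,q6,q8}.
On input 0, block {q1,q2,q4,q7} splits into {q1,q4,q7} and {q2}.
On input 1, block {q1,q4,q7} splits into {q1,q4} and {q7}.
Refine {q0,q3,q5,q6,q8} on symbol 1: members go to different blocks, giving {q3,q5,q8} and {q0,q6}.
On input 0, block {q3,q5,q8} splits into {q3,q8} and {q5}.
Split {q3,q8} by δ(·,2) → {q3} and {q8}.
Refine {q0,q6} on symbol 0: members go to different blocks, giving {q0} and {q6}.
No further refinement is possible. Final partition (8 blocks): {q1,q4} | {q3} | {q2} | {q7} | {q0} | {q5} | {q8} | {q6}.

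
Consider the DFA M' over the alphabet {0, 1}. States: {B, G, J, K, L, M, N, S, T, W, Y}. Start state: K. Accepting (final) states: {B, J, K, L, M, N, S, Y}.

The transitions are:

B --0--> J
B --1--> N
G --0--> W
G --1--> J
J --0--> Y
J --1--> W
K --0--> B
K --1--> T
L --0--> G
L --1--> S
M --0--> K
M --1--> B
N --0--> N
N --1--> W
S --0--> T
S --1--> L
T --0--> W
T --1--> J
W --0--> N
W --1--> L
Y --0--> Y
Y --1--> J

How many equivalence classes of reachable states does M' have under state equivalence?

First remove the unreachable states {M}; 10 states remain.
Initial partition by acceptance: {B,J,K,L,N,S,Y} | {G,T,W}.
Split {B,J,K,L,N,S,Y} by δ(·,0) → {B,J,K,N,Y} and {L,S}.
Refine {B,J,K,N,Y} on symbol 1: members go to different blocks, giving {J,K,N} and {B,Y}.
Split {J,K,N} by δ(·,0) → {J,K} and {N}.
On input 0, block {G,T,W} splits into {G,T} and {W}.
Split {J,K} by δ(·,1) → {K} and {J}.
Split {B,Y} by δ(·,0) → {Y} and {B}.
No further refinement is possible. Final partition (8 blocks): {K} | {G,T} | {L,S} | {Y} | {N} | {W} | {J} | {B}.

8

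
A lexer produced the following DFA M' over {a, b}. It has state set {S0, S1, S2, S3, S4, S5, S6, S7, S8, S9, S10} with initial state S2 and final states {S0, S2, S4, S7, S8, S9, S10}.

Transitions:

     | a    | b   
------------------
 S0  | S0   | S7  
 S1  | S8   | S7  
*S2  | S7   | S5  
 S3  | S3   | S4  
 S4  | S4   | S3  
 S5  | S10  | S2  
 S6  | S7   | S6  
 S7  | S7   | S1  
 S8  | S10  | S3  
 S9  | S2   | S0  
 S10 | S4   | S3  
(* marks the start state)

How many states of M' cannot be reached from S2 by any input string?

BFS from S2 reaches {S1, S2, S3, S4, S5, S7, S8, S10}; the 3 state(s) S0, S6, S9 are never visited.

3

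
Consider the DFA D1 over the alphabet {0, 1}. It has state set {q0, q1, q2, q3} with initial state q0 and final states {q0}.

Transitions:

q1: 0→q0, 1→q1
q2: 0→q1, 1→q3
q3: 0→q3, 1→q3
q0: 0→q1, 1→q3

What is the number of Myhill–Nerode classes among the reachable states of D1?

3

Reachable states from the start: {q0,q1,q3}. Unreachable: {q2} — drop them.
Start with accepting vs non-accepting: {q0} | {q1,q3}.
On input 0, block {q1,q3} splits into {q1} and {q3}.
Stable partition: {q0} | {q1} | {q3} — 3 equivalence classes.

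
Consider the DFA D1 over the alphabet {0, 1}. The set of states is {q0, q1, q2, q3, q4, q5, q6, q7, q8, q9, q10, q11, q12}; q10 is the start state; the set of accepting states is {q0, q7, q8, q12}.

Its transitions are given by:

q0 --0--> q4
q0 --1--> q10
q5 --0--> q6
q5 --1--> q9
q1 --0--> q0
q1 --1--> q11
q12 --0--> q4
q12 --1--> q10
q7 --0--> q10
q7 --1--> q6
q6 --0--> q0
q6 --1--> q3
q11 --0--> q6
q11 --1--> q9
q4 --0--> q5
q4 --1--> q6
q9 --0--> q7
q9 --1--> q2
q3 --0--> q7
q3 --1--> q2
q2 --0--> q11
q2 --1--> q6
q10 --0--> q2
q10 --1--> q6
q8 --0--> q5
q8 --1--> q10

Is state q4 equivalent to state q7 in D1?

States {q1,q8,q12} cannot be reached from the start state, so discard them.
Initial partition by acceptance: {q0,q7} | {q2,q3,q4,q5,q6,q9,q10,q11}.
On input 0, block {q2,q3,q4,q5,q6,q9,q10,q11} splits into {q2,q4,q5,q10,q11} and {q3,q6,q9}.
On input 1, block {q0,q7} splits into {q0} and {q7}.
On input 0, block {q2,q4,q5,q10,q11} splits into {q2,q4,q10} and {q5,q11}.
Refine {q2,q4,q10} on symbol 0: members go to different blocks, giving {q2,q4} and {q10}.
On input 0, block {q3,q6,q9} splits into {q3,q9} and {q6}.
No further refinement is possible. Final partition (7 blocks): {q0} | {q2,q4} | {q3,q9} | {q7} | {q5,q11} | {q10} | {q6}.
q4 and q7 end up in different blocks, so they are distinguishable. For instance, the string 'ε' is accepted from only q7.

No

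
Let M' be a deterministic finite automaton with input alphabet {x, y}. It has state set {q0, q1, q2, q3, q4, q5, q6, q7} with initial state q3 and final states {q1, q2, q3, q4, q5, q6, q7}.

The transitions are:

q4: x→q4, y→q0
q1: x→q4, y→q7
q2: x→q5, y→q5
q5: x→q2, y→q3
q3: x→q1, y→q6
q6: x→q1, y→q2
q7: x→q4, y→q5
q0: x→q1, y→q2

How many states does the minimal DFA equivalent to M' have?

8

Start with accepting vs non-accepting: {q1,q2,q3,q4,q5,q6,q7} | {q0}.
On input y, block {q1,q2,q3,q4,q5,q6,q7} splits into {q1,q2,q3,q5,q6,q7} and {q4}.
Refine {q1,q2,q3,q5,q6,q7} on symbol x: members go to different blocks, giving {q2,q3,q5,q6} and {q1,q7}.
On input x, block {q2,q3,q5,q6} splits into {q2,q5} and {q3,q6}.
On input y, block {q2,q5} splits into {q2} and {q5}.
Split {q1,q7} by δ(·,y) → {q1} and {q7}.
On input y, block {q3,q6} splits into {q3} and {q6}.
Stable partition: {q2} | {q0} | {q4} | {q1} | {q3} | {q5} | {q7} | {q6} — 8 equivalence classes.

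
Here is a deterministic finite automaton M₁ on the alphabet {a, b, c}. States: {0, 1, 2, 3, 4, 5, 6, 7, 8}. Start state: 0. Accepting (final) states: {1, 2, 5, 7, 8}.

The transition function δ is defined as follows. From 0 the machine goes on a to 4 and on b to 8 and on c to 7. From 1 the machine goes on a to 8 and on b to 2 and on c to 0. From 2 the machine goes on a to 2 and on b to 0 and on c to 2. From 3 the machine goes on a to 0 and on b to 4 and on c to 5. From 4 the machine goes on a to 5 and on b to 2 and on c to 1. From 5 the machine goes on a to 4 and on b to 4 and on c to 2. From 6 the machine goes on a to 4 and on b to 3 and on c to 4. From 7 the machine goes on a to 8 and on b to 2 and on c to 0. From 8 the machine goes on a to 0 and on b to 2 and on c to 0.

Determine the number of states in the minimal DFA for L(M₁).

6

Reachable states from the start: {0,1,2,4,5,7,8}. Unreachable: {3,6} — drop them.
Start with accepting vs non-accepting: {1,2,5,7,8} | {0,4}.
Refine {1,2,5,7,8} on symbol a: members go to different blocks, giving {1,2,7} and {5,8}.
On input a, block {1,2,7} splits into {1,7} and {2}.
On input a, block {0,4} splits into {0} and {4}.
Split {5,8} by δ(·,a) → {5} and {8}.
No further refinement is possible. Final partition (6 blocks): {1,7} | {0} | {5} | {2} | {4} | {8}.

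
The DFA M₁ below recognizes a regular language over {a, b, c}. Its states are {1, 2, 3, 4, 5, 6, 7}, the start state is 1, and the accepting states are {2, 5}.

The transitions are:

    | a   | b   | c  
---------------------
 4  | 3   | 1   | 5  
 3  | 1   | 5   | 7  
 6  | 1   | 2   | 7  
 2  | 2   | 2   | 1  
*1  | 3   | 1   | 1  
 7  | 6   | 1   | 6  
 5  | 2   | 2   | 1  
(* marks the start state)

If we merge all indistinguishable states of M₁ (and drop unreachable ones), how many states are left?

States {4} cannot be reached from the start state, so discard them.
P0 = {2,5} | {1,3,6,7}.
On input b, block {1,3,6,7} splits into {1,7} and {3,6}.
On input c, block {1,7} splits into {1} and {7}.
Stable partition: {2,5} | {1} | {3,6} | {7} — 4 equivalence classes.

4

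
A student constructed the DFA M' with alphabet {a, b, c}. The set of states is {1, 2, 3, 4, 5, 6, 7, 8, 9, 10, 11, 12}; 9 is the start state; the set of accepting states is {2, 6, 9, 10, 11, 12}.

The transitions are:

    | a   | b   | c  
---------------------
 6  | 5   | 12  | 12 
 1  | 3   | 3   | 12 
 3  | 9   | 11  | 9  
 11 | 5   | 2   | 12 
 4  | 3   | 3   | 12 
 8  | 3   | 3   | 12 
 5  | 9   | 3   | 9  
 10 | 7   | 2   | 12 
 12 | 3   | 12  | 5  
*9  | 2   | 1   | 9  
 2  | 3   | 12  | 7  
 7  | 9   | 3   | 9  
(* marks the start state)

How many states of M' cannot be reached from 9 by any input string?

Starting at 9 and following transitions, the reachable set is {1, 2, 3, 5, 7, 9, 11, 12}. That leaves 4, 6, 8, 10 unreachable — 4 in total.

4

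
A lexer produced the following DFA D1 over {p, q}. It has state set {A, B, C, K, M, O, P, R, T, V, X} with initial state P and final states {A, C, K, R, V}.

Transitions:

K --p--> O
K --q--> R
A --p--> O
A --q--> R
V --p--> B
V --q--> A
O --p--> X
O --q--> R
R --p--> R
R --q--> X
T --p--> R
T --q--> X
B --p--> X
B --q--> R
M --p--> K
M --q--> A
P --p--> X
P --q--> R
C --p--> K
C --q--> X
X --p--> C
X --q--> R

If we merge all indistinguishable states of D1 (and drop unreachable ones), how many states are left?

States {A,B,M,T,V} cannot be reached from the start state, so discard them.
Initial partition by acceptance: {C,K,R} | {O,P,X}.
On input p, block {C,K,R} splits into {C,R} and {K}.
Refine {C,R} on symbol p: members go to different blocks, giving {C} and {R}.
On input p, block {O,P,X} splits into {O,P} and {X}.
Stable partition: {C} | {O,P} | {K} | {R} | {X} — 5 equivalence classes.

5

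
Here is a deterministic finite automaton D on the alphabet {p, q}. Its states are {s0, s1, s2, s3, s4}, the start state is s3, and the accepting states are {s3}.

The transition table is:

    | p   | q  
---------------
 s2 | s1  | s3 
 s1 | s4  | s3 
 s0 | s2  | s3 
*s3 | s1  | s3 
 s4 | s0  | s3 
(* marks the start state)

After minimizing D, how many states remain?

2

Every state is reachable, so we keep all 5.
P0 = {s3} | {s0,s1,s2,s4}.
No further refinement is possible. Final partition (2 blocks): {s3} | {s0,s1,s2,s4}.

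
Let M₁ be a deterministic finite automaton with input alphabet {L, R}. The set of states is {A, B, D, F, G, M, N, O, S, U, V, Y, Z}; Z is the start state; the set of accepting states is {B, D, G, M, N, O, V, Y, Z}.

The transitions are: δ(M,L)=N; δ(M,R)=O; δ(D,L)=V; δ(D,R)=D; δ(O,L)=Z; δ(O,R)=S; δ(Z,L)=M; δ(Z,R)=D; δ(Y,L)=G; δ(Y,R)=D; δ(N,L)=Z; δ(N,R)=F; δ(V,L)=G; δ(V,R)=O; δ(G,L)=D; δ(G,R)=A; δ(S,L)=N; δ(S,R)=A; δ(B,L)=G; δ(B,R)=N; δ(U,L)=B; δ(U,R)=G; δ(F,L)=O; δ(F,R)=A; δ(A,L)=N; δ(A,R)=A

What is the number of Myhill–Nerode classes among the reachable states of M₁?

4

States {B,U,Y} cannot be reached from the start state, so discard them.
Start with accepting vs non-accepting: {D,G,M,N,O,V,Z} | {A,F,S}.
On input R, block {D,G,M,N,O,V,Z} splits into {D,M,V,Z} and {G,N,O}.
On input L, block {D,M,V,Z} splits into {D,Z} and {M,V}.
No further refinement is possible. Final partition (4 blocks): {D,Z} | {A,F,S} | {G,N,O} | {M,V}.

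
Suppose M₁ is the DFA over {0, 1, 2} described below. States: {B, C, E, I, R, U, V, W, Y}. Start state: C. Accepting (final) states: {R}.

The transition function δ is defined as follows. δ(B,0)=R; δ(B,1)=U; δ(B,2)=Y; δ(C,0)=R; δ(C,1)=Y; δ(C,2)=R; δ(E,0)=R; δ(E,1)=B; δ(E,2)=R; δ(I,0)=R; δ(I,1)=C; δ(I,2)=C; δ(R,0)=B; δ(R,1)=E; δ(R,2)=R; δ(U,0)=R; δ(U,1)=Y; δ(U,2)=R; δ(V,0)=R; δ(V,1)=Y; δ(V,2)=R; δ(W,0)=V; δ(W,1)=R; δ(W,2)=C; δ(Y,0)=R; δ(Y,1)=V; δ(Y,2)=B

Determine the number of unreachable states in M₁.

2

No path from C leads to I, W; the other 7 states are all reachable.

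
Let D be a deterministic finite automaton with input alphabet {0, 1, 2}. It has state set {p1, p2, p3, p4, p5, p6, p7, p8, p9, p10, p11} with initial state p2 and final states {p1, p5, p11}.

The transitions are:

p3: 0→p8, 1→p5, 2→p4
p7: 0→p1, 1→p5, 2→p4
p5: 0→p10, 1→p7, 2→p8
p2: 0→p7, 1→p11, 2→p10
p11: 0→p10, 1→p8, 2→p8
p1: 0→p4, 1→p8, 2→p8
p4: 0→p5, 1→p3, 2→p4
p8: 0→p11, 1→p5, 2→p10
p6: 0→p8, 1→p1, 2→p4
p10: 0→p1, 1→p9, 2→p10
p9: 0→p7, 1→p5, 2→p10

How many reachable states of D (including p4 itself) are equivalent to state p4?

Reachable states from the start: {p1,p2,p3,p4,p5,p7,p8,p9,p10,p11}. Unreachable: {p6} — drop them.
P0 = {p1,p5,p11} | {p2,p3,p4,p7,p8,p9,p10}.
On input 0, block {p2,p3,p4,p7,p8,p9,p10} splits into {p4,p7,p8,p10} and {p2,p3,p9}.
Refine {p4,p7,p8,p10} on symbol 1: members go to different blocks, giving {p4,p10} and {p7,p8}.
The partition is now stable with 4 blocks: {p1,p5,p11} | {p4,p10} | {p2,p3,p9} | {p7,p8}.
State p4 belongs to the block {p4,p10}, which has 2 states.

2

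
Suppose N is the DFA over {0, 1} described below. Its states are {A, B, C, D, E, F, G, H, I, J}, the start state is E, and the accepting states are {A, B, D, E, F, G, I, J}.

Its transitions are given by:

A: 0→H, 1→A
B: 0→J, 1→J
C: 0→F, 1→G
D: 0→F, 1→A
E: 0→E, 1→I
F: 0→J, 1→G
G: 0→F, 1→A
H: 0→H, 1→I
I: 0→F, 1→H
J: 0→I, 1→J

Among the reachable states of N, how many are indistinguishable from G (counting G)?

1

States {B,C,D} cannot be reached from the start state, so discard them.
Start with accepting vs non-accepting: {A,E,F,G,I,J} | {H}.
On input 0, block {A,E,F,G,I,J} splits into {E,F,G,I,J} and {A}.
Split {E,F,G,I,J} by δ(·,1) → {E,F,J} and {G} and {I}.
Refine {E,F,J} on symbol 0: members go to different blocks, giving {E,F} and {J}.
Refine {E,F} on symbol 0: members go to different blocks, giving {E} and {F}.
The partition is now stable with 7 blocks: {E} | {H} | {A} | {G} | {I} | {J} | {F}.
The equivalence class containing G is {G}, of size 1.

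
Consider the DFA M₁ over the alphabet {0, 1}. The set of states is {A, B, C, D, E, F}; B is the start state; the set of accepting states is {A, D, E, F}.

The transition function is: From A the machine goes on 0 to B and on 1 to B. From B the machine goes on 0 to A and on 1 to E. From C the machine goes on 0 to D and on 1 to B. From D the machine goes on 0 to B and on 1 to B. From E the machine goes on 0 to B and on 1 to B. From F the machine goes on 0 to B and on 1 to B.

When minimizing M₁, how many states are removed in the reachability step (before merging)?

3

No path from B leads to C, D, F; the other 3 states are all reachable.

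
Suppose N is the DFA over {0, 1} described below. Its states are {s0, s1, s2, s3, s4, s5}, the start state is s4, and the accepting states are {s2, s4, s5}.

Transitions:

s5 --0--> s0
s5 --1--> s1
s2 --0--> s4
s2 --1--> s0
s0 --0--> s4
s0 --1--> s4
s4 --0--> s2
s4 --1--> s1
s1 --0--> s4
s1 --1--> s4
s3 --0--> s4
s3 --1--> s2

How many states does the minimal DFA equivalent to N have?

First remove the unreachable states {s3,s5}; 4 states remain.
P0 = {s2,s4} | {s0,s1}.
The partition is now stable with 2 blocks: {s2,s4} | {s0,s1}.

2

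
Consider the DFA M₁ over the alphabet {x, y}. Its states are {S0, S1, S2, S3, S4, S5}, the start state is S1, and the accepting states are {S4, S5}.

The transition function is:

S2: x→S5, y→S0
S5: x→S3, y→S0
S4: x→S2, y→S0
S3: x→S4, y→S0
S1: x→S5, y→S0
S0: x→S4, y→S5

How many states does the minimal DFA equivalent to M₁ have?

3

Every state is reachable, so we keep all 6.
Start with accepting vs non-accepting: {S4,S5} | {S0,S1,S2,S3}.
Refine {S0,S1,S2,S3} on symbol y: members go to different blocks, giving {S1,S2,S3} and {S0}.
No further refinement is possible. Final partition (3 blocks): {S4,S5} | {S1,S2,S3} | {S0}.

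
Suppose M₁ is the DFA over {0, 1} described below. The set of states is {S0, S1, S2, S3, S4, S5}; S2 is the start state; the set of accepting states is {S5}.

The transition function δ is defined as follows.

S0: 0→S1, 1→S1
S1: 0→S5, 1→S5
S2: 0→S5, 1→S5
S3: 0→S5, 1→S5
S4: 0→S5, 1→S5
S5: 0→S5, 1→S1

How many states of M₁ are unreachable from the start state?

3

Starting at S2 and following transitions, the reachable set is {S1, S2, S5}. That leaves S0, S3, S4 unreachable — 3 in total.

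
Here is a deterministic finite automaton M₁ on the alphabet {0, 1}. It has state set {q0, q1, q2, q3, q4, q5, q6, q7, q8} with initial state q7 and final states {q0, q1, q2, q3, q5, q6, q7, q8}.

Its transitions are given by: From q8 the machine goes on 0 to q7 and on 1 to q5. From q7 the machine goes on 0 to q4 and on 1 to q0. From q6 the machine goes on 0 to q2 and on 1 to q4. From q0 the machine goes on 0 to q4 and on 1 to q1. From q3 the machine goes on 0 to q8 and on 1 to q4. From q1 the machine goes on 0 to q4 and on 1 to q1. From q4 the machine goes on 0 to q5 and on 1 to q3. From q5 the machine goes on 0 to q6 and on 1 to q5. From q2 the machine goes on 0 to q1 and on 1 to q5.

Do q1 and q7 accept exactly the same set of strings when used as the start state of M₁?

Start with accepting vs non-accepting: {q0,q1,q2,q3,q5,q6,q7,q8} | {q4}.
Split {q0,q1,q2,q3,q5,q6,q7,q8} by δ(·,0) → {q2,q3,q5,q6,q8} and {q0,q1,q7}.
Split {q2,q3,q5,q6,q8} by δ(·,0) → {q3,q5,q6} and {q2,q8}.
Refine {q3,q5,q6} on symbol 0: members go to different blocks, giving {q3,q6} and {q5}.
The partition is now stable with 5 blocks: {q3,q6} | {q4} | {q0,q1,q7} | {q2,q8} | {q5}.
q1 and q7 lie in the same block of the stable partition, so they are equivalent — no string distinguishes them.

Yes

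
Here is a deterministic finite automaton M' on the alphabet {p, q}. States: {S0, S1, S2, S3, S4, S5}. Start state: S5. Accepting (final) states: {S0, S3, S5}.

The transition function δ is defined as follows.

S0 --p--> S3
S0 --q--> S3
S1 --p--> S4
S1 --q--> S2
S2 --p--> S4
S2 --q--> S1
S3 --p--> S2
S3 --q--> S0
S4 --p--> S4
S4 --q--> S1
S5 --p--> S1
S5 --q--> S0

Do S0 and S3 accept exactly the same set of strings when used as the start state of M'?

Start with accepting vs non-accepting: {S0,S3,S5} | {S1,S2,S4}.
Split {S0,S3,S5} by δ(·,p) → {S3,S5} and {S0}.
The partition is now stable with 3 blocks: {S3,S5} | {S1,S2,S4} | {S0}.
S0 and S3 end up in different blocks, so they are distinguishable. For instance, the string 'p' is accepted from only S0.

No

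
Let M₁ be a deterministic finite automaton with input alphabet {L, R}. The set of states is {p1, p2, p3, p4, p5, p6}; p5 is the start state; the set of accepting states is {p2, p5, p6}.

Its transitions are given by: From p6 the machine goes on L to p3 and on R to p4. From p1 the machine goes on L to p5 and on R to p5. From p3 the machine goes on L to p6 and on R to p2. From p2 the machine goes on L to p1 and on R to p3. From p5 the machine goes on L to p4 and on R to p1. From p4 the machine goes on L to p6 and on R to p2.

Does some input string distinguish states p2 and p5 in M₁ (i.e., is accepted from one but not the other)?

No

All states are reachable from the start state.
Initial partition by acceptance: {p2,p5,p6} | {p1,p3,p4}.
Stable partition: {p2,p5,p6} | {p1,p3,p4} — 2 equivalence classes.
p2 and p5 lie in the same block of the stable partition, so they are equivalent — no string distinguishes them.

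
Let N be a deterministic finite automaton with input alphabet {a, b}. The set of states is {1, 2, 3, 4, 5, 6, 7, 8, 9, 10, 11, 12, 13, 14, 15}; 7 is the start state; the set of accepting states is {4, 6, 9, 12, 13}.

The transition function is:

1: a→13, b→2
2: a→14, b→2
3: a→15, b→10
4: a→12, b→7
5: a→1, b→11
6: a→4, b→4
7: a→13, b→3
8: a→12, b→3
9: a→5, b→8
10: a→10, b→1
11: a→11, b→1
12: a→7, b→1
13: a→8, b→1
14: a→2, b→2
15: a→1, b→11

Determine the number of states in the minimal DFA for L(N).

7

States {4,5,6,9} cannot be reached from the start state, so discard them.
Initial partition by acceptance: {12,13} | {1,2,3,7,8,10,11,14,15}.
On input a, block {1,2,3,7,8,10,11,14,15} splits into {2,3,10,11,14,15} and {1,7,8}.
Split {2,3,10,11,14,15} by δ(·,a) → {2,3,10,11,14} and {15}.
On input a, block {2,3,10,11,14} splits into {2,10,11,14} and {3}.
Refine {2,10,11,14} on symbol b: members go to different blocks, giving {2,14} and {10,11}.
Split {1,7,8} by δ(·,b) → {7,8} and {1}.
Stable partition: {12,13} | {2,14} | {7,8} | {15} | {3} | {10,11} | {1} — 7 equivalence classes.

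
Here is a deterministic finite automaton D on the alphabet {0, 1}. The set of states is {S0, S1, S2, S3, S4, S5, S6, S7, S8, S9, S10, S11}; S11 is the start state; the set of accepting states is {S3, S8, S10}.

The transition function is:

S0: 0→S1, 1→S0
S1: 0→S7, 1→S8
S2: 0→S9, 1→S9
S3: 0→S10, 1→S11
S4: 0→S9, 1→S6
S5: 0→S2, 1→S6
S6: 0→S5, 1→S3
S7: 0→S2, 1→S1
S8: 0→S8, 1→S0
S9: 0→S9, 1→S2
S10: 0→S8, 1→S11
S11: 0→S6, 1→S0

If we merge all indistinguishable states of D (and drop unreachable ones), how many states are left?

States {S4} cannot be reached from the start state, so discard them.
P0 = {S3,S8,S10} | {S0,S1,S2,S5,S6,S7,S9,S11}.
Split {S0,S1,S2,S5,S6,S7,S9,S11} by δ(·,1) → {S0,S2,S5,S7,S9,S11} and {S1,S6}.
On input 0, block {S0,S2,S5,S7,S9,S11} splits into {S2,S5,S7,S9} and {S0,S11}.
Refine {S2,S5,S7,S9} on symbol 1: members go to different blocks, giving {S2,S9} and {S5,S7}.
Stable partition: {S3,S8,S10} | {S2,S9} | {S1,S6} | {S0,S11} | {S5,S7} — 5 equivalence classes.

5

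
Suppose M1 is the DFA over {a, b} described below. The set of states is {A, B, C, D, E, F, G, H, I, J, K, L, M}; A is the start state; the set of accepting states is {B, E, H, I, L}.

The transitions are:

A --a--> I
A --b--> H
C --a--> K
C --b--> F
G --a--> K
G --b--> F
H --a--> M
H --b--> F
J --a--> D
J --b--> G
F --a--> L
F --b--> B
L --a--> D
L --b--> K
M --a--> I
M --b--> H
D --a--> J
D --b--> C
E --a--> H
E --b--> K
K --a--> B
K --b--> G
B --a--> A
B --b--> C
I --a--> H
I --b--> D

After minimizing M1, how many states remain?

First remove the unreachable states {E}; 12 states remain.
Initial partition by acceptance: {B,H,I,L} | {A,C,D,F,G,J,K,M}.
On input a, block {B,H,I,L} splits into {B,H,L} and {I}.
Split {A,C,D,F,G,J,K,M} by δ(·,a) → {C,D,G,J} and {A,M} and {F,K}.
Refine {B,H,L} on symbol a: members go to different blocks, giving {B,H} and {L}.
Split {B,H} by δ(·,b) → {B} and {H}.
On input a, block {C,D,G,J} splits into {C,G} and {D,J}.
On input a, block {F,K} splits into {F} and {K}.
The partition is now stable with 9 blocks: {B} | {C,G} | {I} | {A,M} | {F} | {L} | {H} | {D,J} | {K}.

9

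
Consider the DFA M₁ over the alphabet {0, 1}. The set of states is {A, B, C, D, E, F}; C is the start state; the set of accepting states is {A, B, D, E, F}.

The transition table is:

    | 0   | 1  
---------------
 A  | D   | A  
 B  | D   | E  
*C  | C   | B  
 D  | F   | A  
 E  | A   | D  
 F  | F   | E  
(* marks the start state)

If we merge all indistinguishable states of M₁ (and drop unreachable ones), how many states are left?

2

P0 = {A,B,D,E,F} | {C}.
Stable partition: {A,B,D,E,F} | {C} — 2 equivalence classes.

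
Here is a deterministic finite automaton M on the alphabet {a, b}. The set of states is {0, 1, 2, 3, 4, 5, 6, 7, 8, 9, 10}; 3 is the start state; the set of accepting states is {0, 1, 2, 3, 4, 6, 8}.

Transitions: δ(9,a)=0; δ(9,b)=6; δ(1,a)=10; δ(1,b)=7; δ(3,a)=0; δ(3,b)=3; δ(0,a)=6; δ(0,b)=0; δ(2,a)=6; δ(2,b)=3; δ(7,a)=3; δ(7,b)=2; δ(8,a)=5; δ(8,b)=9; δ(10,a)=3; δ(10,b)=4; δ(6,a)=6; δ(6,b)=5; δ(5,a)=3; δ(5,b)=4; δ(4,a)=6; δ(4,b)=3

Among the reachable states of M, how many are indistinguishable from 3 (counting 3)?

States {1,2,7,8,9,10} cannot be reached from the start state, so discard them.
P0 = {0,3,4,6} | {5}.
Refine {0,3,4,6} on symbol b: members go to different blocks, giving {0,3,4} and {6}.
Split {0,3,4} by δ(·,a) → {0,4} and {3}.
Split {0,4} by δ(·,b) → {0} and {4}.
Stable partition: {0} | {5} | {6} | {3} | {4} — 5 equivalence classes.
The equivalence class containing 3 is {3}, of size 1.

1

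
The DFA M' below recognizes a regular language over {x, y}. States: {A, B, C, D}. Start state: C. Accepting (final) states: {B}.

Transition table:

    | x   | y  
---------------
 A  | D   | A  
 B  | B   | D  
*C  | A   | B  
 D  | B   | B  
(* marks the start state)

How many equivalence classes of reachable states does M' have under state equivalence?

Initial partition by acceptance: {B} | {A,C,D}.
On input x, block {A,C,D} splits into {A,C} and {D}.
On input x, block {A,C} splits into {A} and {C}.
The partition is now stable with 4 blocks: {B} | {A} | {D} | {C}.

4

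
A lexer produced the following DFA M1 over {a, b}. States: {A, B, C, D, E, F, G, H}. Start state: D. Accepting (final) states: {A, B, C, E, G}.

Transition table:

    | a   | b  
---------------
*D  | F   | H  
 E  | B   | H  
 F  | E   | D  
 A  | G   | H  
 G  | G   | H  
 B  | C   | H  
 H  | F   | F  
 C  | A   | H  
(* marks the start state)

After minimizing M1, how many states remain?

4

P0 = {A,B,C,E,G} | {D,F,H}.
Split {D,F,H} by δ(·,a) → {D,H} and {F}.
On input b, block {D,H} splits into {D} and {H}.
No further refinement is possible. Final partition (4 blocks): {A,B,C,E,G} | {D} | {F} | {H}.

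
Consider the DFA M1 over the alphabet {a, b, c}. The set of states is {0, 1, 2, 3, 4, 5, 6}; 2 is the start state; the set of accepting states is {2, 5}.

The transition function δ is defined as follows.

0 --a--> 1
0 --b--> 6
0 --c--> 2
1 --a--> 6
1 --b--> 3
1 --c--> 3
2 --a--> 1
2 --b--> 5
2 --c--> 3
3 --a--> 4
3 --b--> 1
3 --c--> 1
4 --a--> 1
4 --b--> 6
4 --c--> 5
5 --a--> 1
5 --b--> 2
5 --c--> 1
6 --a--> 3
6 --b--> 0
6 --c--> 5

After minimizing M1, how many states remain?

All states are reachable from the start state.
Initial partition by acceptance: {2,5} | {0,1,3,4,6}.
Refine {0,1,3,4,6} on symbol c: members go to different blocks, giving {0,4,6} and {1,3}.
Stable partition: {2,5} | {0,4,6} | {1,3} — 3 equivalence classes.

3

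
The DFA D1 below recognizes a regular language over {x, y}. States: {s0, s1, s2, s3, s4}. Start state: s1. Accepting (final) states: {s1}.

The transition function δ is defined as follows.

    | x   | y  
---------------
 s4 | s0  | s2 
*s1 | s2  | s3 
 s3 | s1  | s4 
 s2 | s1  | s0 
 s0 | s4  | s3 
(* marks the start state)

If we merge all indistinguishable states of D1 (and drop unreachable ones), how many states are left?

3

Start with accepting vs non-accepting: {s1} | {s0,s2,s3,s4}.
Refine {s0,s2,s3,s4} on symbol x: members go to different blocks, giving {s0,s4} and {s2,s3}.
The partition is now stable with 3 blocks: {s1} | {s0,s4} | {s2,s3}.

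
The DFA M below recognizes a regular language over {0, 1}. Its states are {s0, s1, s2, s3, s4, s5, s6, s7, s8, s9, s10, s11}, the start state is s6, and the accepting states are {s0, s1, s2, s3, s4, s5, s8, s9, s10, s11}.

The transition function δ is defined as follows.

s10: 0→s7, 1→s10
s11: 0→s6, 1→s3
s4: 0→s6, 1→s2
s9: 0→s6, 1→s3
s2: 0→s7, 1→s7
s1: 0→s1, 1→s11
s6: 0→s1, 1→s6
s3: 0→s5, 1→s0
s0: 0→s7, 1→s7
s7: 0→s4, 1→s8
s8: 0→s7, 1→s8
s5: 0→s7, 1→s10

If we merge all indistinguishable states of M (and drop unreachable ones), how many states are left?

8

Reachable states from the start: {s0,s1,s2,s3,s4,s5,s6,s7,s8,s10,s11}. Unreachable: {s9} — drop them.
Initial partition by acceptance: {s0,s1,s2,s3,s4,s5,s8,s10,s11} | {s6,s7}.
On input 0, block {s0,s1,s2,s3,s4,s5,s8,s10,s11} splits into {s0,s2,s4,s5,s8,s10,s11} and {s1,s3}.
Split {s0,s2,s4,s5,s8,s10,s11} by δ(·,1) → {s4,s5,s8,s10} and {s0,s2} and {s11}.
Refine {s4,s5,s8,s10} on symbol 1: members go to different blocks, giving {s5,s8,s10} and {s4}.
Refine {s6,s7} on symbol 0: members go to different blocks, giving {s6} and {s7}.
Refine {s1,s3} on symbol 0: members go to different blocks, giving {s1} and {s3}.
Stable partition: {s5,s8,s10} | {s6} | {s1} | {s0,s2} | {s11} | {s4} | {s7} | {s3} — 8 equivalence classes.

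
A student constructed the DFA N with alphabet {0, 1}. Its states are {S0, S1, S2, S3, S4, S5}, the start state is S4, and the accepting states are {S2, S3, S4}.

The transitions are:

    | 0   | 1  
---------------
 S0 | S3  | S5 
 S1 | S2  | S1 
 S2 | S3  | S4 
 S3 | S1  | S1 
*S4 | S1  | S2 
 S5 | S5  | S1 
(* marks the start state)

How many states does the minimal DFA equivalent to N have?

First remove the unreachable states {S0,S5}; 4 states remain.
P0 = {S2,S3,S4} | {S1}.
Refine {S2,S3,S4} on symbol 0: members go to different blocks, giving {S3,S4} and {S2}.
Split {S3,S4} by δ(·,1) → {S3} and {S4}.
The partition is now stable with 4 blocks: {S3} | {S1} | {S2} | {S4}.

4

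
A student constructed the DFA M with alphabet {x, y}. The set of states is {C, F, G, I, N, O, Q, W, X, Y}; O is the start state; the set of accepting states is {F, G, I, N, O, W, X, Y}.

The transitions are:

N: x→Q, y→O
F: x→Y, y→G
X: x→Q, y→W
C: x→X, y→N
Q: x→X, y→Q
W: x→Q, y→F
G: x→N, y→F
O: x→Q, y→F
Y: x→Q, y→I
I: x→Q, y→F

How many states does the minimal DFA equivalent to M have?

4

First remove the unreachable states {C}; 9 states remain.
Initial partition by acceptance: {F,G,I,N,O,W,X,Y} | {Q}.
On input x, block {F,G,I,N,O,W,X,Y} splits into {I,N,O,W,X,Y} and {F,G}.
Refine {I,N,O,W,X,Y} on symbol y: members go to different blocks, giving {I,O,W} and {N,X,Y}.
No further refinement is possible. Final partition (4 blocks): {I,O,W} | {Q} | {F,G} | {N,X,Y}.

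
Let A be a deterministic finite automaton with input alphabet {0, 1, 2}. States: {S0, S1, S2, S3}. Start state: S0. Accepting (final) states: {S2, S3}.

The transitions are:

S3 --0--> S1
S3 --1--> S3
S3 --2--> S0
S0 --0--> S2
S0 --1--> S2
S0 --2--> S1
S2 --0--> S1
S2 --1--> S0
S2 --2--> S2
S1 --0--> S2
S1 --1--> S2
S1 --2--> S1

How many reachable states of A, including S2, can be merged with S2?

1

Reachable states from the start: {S0,S1,S2}. Unreachable: {S3} — drop them.
Start with accepting vs non-accepting: {S2} | {S0,S1}.
No further refinement is possible. Final partition (2 blocks): {S2} | {S0,S1}.
State S2 belongs to the block {S2}, which has 1 states.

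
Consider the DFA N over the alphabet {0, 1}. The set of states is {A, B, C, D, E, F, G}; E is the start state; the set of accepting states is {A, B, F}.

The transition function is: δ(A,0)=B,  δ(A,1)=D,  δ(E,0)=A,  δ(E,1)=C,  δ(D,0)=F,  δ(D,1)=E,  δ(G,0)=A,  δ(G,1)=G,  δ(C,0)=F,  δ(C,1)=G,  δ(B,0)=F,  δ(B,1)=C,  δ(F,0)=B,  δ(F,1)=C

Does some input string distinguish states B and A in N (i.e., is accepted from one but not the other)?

Start with accepting vs non-accepting: {A,B,F} | {C,D,E,G}.
The partition is now stable with 2 blocks: {A,B,F} | {C,D,E,G}.
B and A lie in the same block of the stable partition, so they are equivalent — no string distinguishes them.

No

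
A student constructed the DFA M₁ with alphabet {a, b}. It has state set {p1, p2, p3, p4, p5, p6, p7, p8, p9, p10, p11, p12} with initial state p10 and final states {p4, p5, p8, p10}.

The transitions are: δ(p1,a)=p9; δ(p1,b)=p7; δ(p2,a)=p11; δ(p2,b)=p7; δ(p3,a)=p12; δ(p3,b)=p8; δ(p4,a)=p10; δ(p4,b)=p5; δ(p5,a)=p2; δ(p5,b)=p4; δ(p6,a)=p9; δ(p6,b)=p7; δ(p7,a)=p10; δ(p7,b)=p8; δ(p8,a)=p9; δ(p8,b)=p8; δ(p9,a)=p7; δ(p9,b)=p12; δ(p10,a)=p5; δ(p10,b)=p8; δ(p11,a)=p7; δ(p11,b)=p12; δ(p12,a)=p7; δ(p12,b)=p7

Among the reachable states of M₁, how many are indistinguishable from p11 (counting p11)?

States {p1,p3,p6} cannot be reached from the start state, so discard them.
Start with accepting vs non-accepting: {p4,p5,p8,p10} | {p2,p7,p9,p11,p12}.
Refine {p4,p5,p8,p10} on symbol a: members go to different blocks, giving {p4,p10} and {p5,p8}.
Split {p4,p10} by δ(·,a) → {p4} and {p10}.
Refine {p2,p7,p9,p11,p12} on symbol a: members go to different blocks, giving {p2,p9,p11,p12} and {p7}.
Refine {p2,p9,p11,p12} on symbol a: members go to different blocks, giving {p9,p11,p12} and {p2}.
Refine {p9,p11,p12} on symbol b: members go to different blocks, giving {p9,p11} and {p12}.
Split {p5,p8} by δ(·,a) → {p5} and {p8}.
Stable partition: {p4} | {p9,p11} | {p5} | {p10} | {p7} | {p2} | {p12} | {p8} — 8 equivalence classes.
The equivalence class containing p11 is {p9,p11}, of size 2.

2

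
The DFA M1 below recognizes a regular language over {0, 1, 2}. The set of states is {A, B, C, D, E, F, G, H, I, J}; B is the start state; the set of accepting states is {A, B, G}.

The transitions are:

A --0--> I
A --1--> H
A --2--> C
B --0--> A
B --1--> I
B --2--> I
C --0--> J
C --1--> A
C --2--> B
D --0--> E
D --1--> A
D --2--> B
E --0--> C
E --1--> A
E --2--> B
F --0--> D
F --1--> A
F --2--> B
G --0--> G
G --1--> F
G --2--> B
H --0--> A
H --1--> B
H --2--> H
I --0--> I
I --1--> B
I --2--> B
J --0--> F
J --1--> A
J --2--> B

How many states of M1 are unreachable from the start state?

BFS from B reaches {A, B, C, D, E, F, H, I, J}; the 1 state(s) G are never visited.

1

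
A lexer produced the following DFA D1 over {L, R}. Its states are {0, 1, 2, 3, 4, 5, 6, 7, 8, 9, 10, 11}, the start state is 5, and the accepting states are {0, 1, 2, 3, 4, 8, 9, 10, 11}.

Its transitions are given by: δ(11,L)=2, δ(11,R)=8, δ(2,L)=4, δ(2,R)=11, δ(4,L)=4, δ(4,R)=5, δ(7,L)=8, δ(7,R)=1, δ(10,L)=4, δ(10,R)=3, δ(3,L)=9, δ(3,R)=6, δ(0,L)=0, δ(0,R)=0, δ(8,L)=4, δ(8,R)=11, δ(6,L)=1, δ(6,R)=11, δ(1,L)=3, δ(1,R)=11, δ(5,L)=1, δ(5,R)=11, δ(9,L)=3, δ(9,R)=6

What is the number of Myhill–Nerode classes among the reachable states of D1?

Reachable states from the start: {1,2,3,4,5,6,8,9,11}. Unreachable: {0,7,10} — drop them.
Start with accepting vs non-accepting: {1,2,3,4,8,9,11} | {5,6}.
Refine {1,2,3,4,8,9,11} on symbol R: members go to different blocks, giving {1,2,8,11} and {3,4,9}.
Refine {1,2,8,11} on symbol L: members go to different blocks, giving {1,2,8} and {11}.
No further refinement is possible. Final partition (4 blocks): {1,2,8} | {5,6} | {3,4,9} | {11}.

4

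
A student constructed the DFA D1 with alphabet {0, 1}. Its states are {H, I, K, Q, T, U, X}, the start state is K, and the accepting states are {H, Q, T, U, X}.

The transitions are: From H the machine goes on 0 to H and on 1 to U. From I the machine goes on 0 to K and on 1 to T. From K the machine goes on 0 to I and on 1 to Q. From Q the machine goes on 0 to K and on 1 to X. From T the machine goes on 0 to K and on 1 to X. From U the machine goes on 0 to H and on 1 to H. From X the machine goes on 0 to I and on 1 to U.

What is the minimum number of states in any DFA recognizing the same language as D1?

Every state is reachable, so we keep all 7.
P0 = {H,Q,T,U,X} | {I,K}.
On input 0, block {H,Q,T,U,X} splits into {Q,T,X} and {H,U}.
Refine {Q,T,X} on symbol 1: members go to different blocks, giving {Q,T} and {X}.
The partition is now stable with 4 blocks: {Q,T} | {I,K} | {H,U} | {X}.

4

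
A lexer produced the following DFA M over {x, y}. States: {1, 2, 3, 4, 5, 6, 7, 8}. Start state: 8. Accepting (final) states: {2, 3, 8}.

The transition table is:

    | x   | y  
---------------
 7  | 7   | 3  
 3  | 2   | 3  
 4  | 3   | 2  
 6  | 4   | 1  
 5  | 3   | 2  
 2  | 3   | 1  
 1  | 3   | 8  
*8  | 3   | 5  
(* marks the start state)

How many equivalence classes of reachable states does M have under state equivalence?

States {4,6,7} cannot be reached from the start state, so discard them.
Initial partition by acceptance: {2,3,8} | {1,5}.
Refine {2,3,8} on symbol y: members go to different blocks, giving {2,8} and {3}.
The partition is now stable with 3 blocks: {2,8} | {1,5} | {3}.

3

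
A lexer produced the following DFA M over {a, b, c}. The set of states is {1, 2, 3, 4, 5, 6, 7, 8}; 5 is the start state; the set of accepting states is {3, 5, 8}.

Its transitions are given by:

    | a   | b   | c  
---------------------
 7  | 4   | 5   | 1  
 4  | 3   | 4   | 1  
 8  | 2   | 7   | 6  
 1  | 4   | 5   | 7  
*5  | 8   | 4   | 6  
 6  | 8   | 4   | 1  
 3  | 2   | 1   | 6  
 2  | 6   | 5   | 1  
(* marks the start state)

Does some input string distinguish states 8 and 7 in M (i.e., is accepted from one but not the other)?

Initial partition by acceptance: {3,5,8} | {1,2,4,6,7}.
On input a, block {3,5,8} splits into {3,8} and {5}.
Split {1,2,4,6,7} by δ(·,a) → {1,2,7} and {4,6}.
No further refinement is possible. Final partition (4 blocks): {3,8} | {1,2,7} | {5} | {4,6}.
8 and 7 end up in different blocks, so they are distinguishable. For instance, the string 'ε' is accepted from only 8.

Yes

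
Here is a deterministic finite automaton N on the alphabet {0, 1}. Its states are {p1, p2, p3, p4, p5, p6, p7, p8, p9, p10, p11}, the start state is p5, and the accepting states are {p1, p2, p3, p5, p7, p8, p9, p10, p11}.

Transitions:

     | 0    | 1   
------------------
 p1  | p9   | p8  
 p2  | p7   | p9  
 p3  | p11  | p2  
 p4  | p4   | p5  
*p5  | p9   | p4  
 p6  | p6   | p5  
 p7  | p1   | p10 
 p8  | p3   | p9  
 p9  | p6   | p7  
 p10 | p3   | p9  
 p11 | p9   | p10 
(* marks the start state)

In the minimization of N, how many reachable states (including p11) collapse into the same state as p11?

2

Every state is reachable, so we keep all 11.
Start with accepting vs non-accepting: {p1,p2,p3,p5,p7,p8,p9,p10,p11} | {p4,p6}.
On input 0, block {p1,p2,p3,p5,p7,p8,p9,p10,p11} splits into {p1,p2,p3,p5,p7,p8,p10,p11} and {p9}.
Split {p1,p2,p3,p5,p7,p8,p10,p11} by δ(·,0) → {p2,p3,p7,p8,p10} and {p1,p5,p11}.
On input 0, block {p2,p3,p7,p8,p10} splits into {p2,p8,p10} and {p3,p7}.
Refine {p1,p5,p11} on symbol 1: members go to different blocks, giving {p1,p11} and {p5}.
No further refinement is possible. Final partition (6 blocks): {p2,p8,p10} | {p4,p6} | {p9} | {p1,p11} | {p3,p7} | {p5}.
The equivalence class containing p11 is {p1,p11}, of size 2.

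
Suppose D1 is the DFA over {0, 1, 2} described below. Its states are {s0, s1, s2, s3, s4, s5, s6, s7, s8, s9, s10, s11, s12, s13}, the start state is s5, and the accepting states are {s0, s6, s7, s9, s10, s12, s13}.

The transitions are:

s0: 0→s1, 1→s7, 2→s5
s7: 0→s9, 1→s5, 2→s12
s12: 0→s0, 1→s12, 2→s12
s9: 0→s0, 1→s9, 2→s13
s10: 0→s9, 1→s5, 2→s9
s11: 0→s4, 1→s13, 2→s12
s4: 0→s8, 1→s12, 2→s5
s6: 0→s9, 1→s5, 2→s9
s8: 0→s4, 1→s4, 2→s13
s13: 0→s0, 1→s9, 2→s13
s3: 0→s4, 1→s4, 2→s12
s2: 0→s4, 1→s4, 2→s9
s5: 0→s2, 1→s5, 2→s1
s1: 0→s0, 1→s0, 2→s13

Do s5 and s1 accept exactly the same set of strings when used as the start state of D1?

No

First remove the unreachable states {s3,s6,s10,s11}; 10 states remain.
P0 = {s0,s7,s9,s12,s13} | {s1,s2,s4,s5,s8}.
Split {s0,s7,s9,s12,s13} by δ(·,0) → {s7,s9,s12,s13} and {s0}.
On input 0, block {s7,s9,s12,s13} splits into {s9,s12,s13} and {s7}.
Refine {s1,s2,s4,s5,s8} on symbol 0: members go to different blocks, giving {s2,s4,s5,s8} and {s1}.
Split {s2,s4,s5,s8} by δ(·,1) → {s2,s5,s8} and {s4}.
On input 0, block {s2,s5,s8} splits into {s2,s8} and {s5}.
Stable partition: {s9,s12,s13} | {s2,s8} | {s0} | {s7} | {s1} | {s4} | {s5} — 7 equivalence classes.
s5 and s1 end up in different blocks, so they are distinguishable. For instance, the string '0' is accepted from only s1.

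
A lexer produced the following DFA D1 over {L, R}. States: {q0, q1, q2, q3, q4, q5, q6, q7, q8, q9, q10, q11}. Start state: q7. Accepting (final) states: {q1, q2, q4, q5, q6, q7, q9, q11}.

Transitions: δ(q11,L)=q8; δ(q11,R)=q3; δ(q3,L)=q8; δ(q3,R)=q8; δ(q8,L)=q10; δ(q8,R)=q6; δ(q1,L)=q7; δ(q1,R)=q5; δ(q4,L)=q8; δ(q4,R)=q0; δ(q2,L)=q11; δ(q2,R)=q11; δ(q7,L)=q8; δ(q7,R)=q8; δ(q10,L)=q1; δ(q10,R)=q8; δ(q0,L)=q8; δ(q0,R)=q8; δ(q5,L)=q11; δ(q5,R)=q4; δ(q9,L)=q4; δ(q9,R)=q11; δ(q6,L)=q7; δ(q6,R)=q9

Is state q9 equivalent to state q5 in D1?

First remove the unreachable states {q2}; 11 states remain.
Start with accepting vs non-accepting: {q1,q4,q5,q6,q7,q9,q11} | {q0,q3,q8,q10}.
Split {q1,q4,q5,q6,q7,q9,q11} by δ(·,L) → {q1,q5,q6,q9} and {q4,q7,q11}.
Split {q1,q5,q6,q9} by δ(·,R) → {q1,q6} and {q5,q9}.
Split {q0,q3,q8,q10} by δ(·,L) → {q0,q3,q8} and {q10}.
On input L, block {q0,q3,q8} splits into {q0,q3} and {q8}.
Split {q4,q7,q11} by δ(·,R) → {q4,q11} and {q7}.
Stable partition: {q1,q6} | {q0,q3} | {q4,q11} | {q5,q9} | {q10} | {q8} | {q7} — 7 equivalence classes.
q9 and q5 lie in the same block of the stable partition, so they are equivalent — no string distinguishes them.

Yes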